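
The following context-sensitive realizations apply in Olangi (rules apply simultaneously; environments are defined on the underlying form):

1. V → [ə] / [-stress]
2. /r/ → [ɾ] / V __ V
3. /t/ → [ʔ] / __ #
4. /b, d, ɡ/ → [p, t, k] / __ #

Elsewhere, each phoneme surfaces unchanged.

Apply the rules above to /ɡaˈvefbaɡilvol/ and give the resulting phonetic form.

[ɡəˈvefbəɡəlvəl]

/ɡ/ (word-initial): rule 4 targets it, but not word-finally → unchanged [ɡ].
/a/ meets the environment for rule 1 (in an unstressed syllable) → [ə].
/v/ (between /a/ and /e/) is unaffected → [v].
/e/ — between /v/ and /f/; rule 1 does not apply here → [e].
/f/ (between /e/ and /b/) is unaffected → [f].
/b/ (between /f/ and /a/): rule 4 targets it, but not word-finally → unchanged [b].
Rule 1 applies to /a/ (between /b/ and /ɡ/: in an unstressed syllable) → [ə].
/ɡ/ (between /a/ and /i/) is in the target of rule 4 but the environment (word-finally) is not met → [ɡ].
/i/ — between /ɡ/ and /l/, in an unstressed syllable — surfaces as [ə] (rule 1).
/l/ (between /i/ and /v/): no rule targets it → [l].
/v/ stays [v].
/o/ meets the environment for rule 1 (in an unstressed syllable) → [ə].
/l/ (word-final) is unaffected → [l].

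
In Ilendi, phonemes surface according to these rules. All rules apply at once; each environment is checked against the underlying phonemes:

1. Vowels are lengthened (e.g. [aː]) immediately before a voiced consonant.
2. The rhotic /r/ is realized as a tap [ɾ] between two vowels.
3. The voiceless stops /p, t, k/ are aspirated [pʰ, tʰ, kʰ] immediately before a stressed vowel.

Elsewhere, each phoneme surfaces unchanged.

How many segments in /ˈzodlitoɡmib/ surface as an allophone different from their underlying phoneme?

3

Segments that undergo a rule: /o/ → [oː] (rule 1); /o/ → [oː] (rule 1); /i/ → [iː] (rule 1).
All other segments surface unchanged.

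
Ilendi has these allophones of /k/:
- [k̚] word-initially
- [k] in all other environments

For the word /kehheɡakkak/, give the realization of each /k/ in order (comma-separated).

Occurrence 1 (position 1): word-initially → [k̚].
Occurrence 2 (position 8): no conditioning environment matches → elsewhere allophone [k].
Occurrence 3 (position 9): no conditioning environment matches → elsewhere allophone [k].
Occurrence 4 (position 11): no conditioning environment matches → elsewhere allophone [k].

[k̚], [k], [k], [k]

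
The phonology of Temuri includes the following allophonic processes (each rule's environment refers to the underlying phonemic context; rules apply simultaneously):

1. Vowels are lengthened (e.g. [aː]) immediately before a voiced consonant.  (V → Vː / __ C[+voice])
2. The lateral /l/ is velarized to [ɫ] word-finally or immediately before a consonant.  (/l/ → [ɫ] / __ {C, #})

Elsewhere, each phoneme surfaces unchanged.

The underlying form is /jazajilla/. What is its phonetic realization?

/j/ (word-initial): no rule targets it → [j].
/a/ (between /j/ and /z/) occurs before a voiced consonant → [aː] by rule 1.
/z/ (between /a/ and /a/): no rule targets it → [z].
/a/ meets the environment for rule 1 (before a voiced consonant) → [aː].
/j/ (between /a/ and /i/): no rule targets it → [j].
/i/ — between /j/ and /l/, before a voiced consonant — surfaces as [iː] (rule 1).
/l/ — between /i/ and /l/, word-finally or immediately before a consonant — surfaces as [ɫ] (rule 2).
/l/ (between /l/ and /a/) fails the environment for rule 2, so it stays [l].
/a/ (word-final) fails the environment for rule 1, so it stays [a].

[jaːzaːjiːɫla]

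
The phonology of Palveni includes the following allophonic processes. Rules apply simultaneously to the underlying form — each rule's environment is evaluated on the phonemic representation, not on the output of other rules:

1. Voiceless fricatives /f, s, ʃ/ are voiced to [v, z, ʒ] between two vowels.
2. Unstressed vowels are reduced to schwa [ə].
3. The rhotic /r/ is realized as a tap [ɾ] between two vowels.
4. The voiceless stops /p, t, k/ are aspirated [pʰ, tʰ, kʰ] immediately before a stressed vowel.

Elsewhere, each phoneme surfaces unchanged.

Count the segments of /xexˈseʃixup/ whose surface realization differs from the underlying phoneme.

Segments that undergo a rule: /e/ → [ə] (rule 2); /ʃ/ → [ʒ] (rule 1); /i/ → [ə] (rule 2); /u/ → [ə] (rule 2).
All other segments surface unchanged.

4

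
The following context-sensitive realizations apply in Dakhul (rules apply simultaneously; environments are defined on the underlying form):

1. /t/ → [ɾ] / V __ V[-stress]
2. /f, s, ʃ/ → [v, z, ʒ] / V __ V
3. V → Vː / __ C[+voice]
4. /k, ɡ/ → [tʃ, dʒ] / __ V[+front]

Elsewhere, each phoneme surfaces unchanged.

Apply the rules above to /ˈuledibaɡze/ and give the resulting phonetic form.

/u/ (word-initial): before a voiced consonant, so rule 3 applies → [uː].
/e/ (between /l/ and /d/): before a voiced consonant, so rule 3 applies → [eː].
/i/ meets the environment for rule 3 (before a voiced consonant) → [iː].
Rule 3 applies to /a/ (between /b/ and /ɡ/: before a voiced consonant) → [aː].
/ɡ/ (between /a/ and /z/) is in the target of rule 4 but the environment (before a front vowel) is not met → [ɡ].
/e/ (word-final): rule 3 targets it, but not before a voiced consonant → unchanged [e].

[ˈuːleːdiːbaːɡze]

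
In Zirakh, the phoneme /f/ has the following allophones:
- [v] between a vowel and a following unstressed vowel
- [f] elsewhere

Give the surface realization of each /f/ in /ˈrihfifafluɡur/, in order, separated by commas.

Occurrence 1 (position 4): no conditioning environment matches → elsewhere allophone [f].
Occurrence 2 (position 6): between a vowel and a following unstressed vowel → [v].
Occurrence 3 (position 8): no conditioning environment matches → elsewhere allophone [f].

[f], [v], [f]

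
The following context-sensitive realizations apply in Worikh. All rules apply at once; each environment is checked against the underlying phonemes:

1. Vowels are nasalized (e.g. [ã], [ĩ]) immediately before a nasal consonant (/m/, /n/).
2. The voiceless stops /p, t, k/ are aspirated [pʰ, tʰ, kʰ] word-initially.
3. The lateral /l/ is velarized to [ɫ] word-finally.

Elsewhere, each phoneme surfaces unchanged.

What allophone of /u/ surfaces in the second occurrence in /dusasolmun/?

/u/ — between /m/ and /n/, before a nasal consonant — surfaces as [ũ] (rule 1).

[ũ]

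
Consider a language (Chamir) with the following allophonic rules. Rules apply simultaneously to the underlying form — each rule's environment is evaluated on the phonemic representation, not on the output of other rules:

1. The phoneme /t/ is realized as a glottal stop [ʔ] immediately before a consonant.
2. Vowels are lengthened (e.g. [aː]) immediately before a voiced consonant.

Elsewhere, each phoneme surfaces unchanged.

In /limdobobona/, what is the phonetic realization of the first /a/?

[a]

/a/ — word-final; rule 2 does not apply here → [a].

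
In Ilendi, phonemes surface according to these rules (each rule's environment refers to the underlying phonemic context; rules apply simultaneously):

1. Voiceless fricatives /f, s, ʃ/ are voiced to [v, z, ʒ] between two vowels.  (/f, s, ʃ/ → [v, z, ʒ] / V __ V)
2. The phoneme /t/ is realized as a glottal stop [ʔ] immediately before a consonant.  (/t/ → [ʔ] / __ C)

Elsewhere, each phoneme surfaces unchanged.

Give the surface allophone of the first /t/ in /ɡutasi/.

[t]

/t/ (between /u/ and /a/) is in the target of rule 2 but the environment (immediately before a consonant) is not met → [t].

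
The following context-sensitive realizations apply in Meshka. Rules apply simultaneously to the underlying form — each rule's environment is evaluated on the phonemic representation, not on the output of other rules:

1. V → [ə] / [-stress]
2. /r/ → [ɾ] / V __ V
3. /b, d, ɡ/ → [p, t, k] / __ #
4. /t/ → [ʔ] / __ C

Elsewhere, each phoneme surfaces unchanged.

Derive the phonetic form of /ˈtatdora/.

/t/ (word-initial) is in the target of rule 4 but the environment (immediately before a consonant) is not met → [t].
/a/ (between /t/ and /t/): rule 1 targets it, but not in an unstressed syllable → unchanged [a].
/t/ meets the environment for rule 4 (immediately before a consonant) → [ʔ].
/d/ — between /t/ and /o/; rule 3 does not apply here → [d].
/o/ meets the environment for rule 1 (in an unstressed syllable) → [ə].
/r/ (between /o/ and /a/) occurs between two vowels → [ɾ] by rule 2.
Rule 1 applies to /a/ (word-final: in an unstressed syllable) → [ə].

[ˈtaʔdəɾə]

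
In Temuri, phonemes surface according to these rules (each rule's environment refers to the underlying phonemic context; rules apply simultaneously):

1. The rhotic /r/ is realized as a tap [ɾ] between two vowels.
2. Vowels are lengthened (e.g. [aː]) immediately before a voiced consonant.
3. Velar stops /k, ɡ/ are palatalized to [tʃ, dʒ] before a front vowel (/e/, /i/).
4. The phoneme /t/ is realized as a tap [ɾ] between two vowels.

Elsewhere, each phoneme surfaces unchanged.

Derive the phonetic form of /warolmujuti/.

[waːɾoːlmuːjuɾi]

/w/ stays [w].
/a/ meets the environment for rule 2 (before a voiced consonant) → [aː].
/r/ meets the environment for rule 1 (between two vowels) → [ɾ].
/o/ meets the environment for rule 2 (before a voiced consonant) → [oː].
/l/ (between /o/ and /m/): no rule targets it → [l].
/m/ (between /l/ and /u/) is unaffected → [m].
Rule 2 applies to /u/ (between /m/ and /j/: before a voiced consonant) → [uː].
/j/ — not in any rule's target class → [j].
/u/ — between /j/ and /t/; rule 2 does not apply here → [u].
Rule 4 applies to /t/ (between /u/ and /i/: between two vowels) → [ɾ].
/i/ (word-final) is in the target of rule 2 but the environment (before a voiced consonant) is not met → [i].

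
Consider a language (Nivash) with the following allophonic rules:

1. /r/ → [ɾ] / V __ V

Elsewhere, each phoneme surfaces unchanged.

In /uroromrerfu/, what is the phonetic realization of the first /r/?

[ɾ]

/r/ meets the environment for rule 1 (between two vowels) → [ɾ].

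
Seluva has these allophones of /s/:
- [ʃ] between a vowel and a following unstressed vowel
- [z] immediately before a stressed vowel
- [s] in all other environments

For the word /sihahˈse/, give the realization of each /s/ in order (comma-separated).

Occurrence 1 (position 1): no conditioning environment matches → elsewhere allophone [s].
Occurrence 2 (position 6): immediately before a stressed vowel → [z].

[s], [z]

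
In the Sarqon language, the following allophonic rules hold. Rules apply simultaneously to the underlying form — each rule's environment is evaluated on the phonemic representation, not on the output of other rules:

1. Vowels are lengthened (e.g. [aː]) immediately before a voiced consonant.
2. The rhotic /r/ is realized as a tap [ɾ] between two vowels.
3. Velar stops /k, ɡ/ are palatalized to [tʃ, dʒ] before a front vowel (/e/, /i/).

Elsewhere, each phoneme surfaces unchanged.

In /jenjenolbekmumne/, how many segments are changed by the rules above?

4

Segments that undergo a rule: /e/ → [eː] (rule 1); /e/ → [eː] (rule 1); /o/ → [oː] (rule 1); /u/ → [uː] (rule 1).
All other segments surface unchanged.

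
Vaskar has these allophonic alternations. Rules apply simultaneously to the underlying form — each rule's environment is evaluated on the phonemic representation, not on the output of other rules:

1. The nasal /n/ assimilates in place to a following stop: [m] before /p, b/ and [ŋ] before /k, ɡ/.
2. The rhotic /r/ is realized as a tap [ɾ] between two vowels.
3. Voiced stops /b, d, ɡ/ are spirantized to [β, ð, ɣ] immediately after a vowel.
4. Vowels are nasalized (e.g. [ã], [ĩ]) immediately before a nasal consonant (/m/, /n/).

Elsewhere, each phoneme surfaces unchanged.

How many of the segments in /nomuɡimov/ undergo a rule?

Segments that undergo a rule: /o/ → [õ] (rule 4); /ɡ/ → [ɣ] (rule 3); /i/ → [ĩ] (rule 4).
All other segments surface unchanged.

3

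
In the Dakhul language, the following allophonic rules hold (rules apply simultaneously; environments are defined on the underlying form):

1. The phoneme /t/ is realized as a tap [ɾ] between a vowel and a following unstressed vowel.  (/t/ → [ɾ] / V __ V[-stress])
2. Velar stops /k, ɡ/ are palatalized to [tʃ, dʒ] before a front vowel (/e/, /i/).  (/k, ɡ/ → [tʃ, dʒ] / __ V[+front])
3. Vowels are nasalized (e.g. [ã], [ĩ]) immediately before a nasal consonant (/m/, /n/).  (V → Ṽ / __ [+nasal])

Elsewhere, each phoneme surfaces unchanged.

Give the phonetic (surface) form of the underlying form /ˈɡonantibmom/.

[ˈɡõnãntibmõm]

/ɡ/ (word-initial) fails the environment for rule 2, so it stays [ɡ].
/o/ meets the environment for rule 3 (before a nasal consonant) → [õ].
/n/ stays [n].
Rule 3 applies to /a/ (between /n/ and /n/: before a nasal consonant) → [ã].
/n/ (between /a/ and /t/) is unaffected → [n].
/t/ — between /n/ and /i/; rule 1 does not apply here → [t].
/i/ — between /t/ and /b/; rule 3 does not apply here → [i].
/b/ stays [b].
/m/ stays [m].
Rule 3 applies to /o/ (between /m/ and /m/: before a nasal consonant) → [õ].
/m/ (word-final): no rule targets it → [m].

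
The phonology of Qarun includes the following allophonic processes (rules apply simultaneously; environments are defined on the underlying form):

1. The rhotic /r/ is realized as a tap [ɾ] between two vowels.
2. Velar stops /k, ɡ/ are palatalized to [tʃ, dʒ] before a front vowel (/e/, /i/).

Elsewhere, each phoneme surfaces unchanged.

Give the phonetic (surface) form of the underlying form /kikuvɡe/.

[tʃikuvdʒe]

/k/ — word-initial, before a front vowel — surfaces as [tʃ] (rule 2).
/i/ — not in any rule's target class → [i].
/k/ (between /i/ and /u/): rule 2 targets it, but not before a front vowel → unchanged [k].
/u/ stays [u].
/v/ — not in any rule's target class → [v].
/ɡ/ meets the environment for rule 2 (before a front vowel) → [dʒ].
/e/ (word-final): no rule targets it → [e].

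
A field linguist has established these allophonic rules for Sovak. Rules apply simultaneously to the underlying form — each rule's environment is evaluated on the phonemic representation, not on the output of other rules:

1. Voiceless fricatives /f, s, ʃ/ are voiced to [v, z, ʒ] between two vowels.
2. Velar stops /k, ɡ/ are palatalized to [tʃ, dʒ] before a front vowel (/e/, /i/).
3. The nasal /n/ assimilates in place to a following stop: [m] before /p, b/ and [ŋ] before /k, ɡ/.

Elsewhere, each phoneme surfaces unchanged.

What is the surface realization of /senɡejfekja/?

/s/ (word-initial): rule 1 targets it, but not between two vowels → unchanged [s].
/e/ stays [e].
Rule 3 applies to /n/ (between /e/ and /ɡ/: before a labial or velar stop) → [ŋ].
Rule 2 applies to /ɡ/ (between /n/ and /e/: before a front vowel) → [dʒ].
/e/ — not in any rule's target class → [e].
/j/ — not in any rule's target class → [j].
/f/ (between /j/ and /e/) fails the environment for rule 1, so it stays [f].
/e/ — not in any rule's target class → [e].
/k/ (between /e/ and /j/) fails the environment for rule 2, so it stays [k].
/j/ — not in any rule's target class → [j].
/a/ (word-final): no rule targets it → [a].

[seŋdʒejfekja]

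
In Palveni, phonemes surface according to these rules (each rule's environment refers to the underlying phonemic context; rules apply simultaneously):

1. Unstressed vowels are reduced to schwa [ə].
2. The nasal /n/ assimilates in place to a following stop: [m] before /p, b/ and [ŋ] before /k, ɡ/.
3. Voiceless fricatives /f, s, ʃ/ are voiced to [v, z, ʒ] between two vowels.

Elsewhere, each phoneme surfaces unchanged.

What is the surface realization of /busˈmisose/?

[bəsˈmizəzə]

/b/ (word-initial): no rule targets it → [b].
/u/ (between /b/ and /s/) occurs in an unstressed syllable → [ə] by rule 1.
/s/ (between /u/ and /m/) fails the environment for rule 3, so it stays [s].
/m/ (between /s/ and /i/) is unaffected → [m].
/i/ (between /m/ and /s/) is in the target of rule 1 but the environment (in an unstressed syllable) is not met → [i].
/s/ (between /i/ and /o/): between two vowels, so rule 3 applies → [z].
/o/ — between /s/ and /s/, in an unstressed syllable — surfaces as [ə] (rule 1).
/s/ (between /o/ and /e/) occurs between two vowels → [z] by rule 3.
/e/ (word-final) occurs in an unstressed syllable → [ə] by rule 1.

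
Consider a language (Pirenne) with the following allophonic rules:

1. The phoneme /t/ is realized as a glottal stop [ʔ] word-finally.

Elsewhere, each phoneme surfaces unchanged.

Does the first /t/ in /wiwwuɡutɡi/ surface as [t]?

/t/ (between /u/ and /ɡ/) is in the target of rule 1 but the environment (word-finally) is not met → [t].
The actual realization is [t], which matches [t].

Yes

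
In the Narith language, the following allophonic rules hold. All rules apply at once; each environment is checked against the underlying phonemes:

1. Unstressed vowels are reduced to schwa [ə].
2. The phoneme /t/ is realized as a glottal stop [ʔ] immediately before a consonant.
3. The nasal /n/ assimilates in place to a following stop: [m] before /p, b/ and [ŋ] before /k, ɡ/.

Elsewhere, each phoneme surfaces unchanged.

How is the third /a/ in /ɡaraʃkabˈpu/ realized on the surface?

/a/ (between /k/ and /b/) occurs in an unstressed syllable → [ə] by rule 1.

[ə]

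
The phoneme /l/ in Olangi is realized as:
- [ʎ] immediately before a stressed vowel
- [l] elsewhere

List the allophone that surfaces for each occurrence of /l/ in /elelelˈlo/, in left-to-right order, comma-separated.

Occurrence 1 (position 2): no conditioning environment matches → elsewhere allophone [l].
Occurrence 2 (position 4): no conditioning environment matches → elsewhere allophone [l].
Occurrence 3 (position 6): no conditioning environment matches → elsewhere allophone [l].
Occurrence 4 (position 7): immediately before a stressed vowel → [ʎ].

[l], [l], [l], [ʎ]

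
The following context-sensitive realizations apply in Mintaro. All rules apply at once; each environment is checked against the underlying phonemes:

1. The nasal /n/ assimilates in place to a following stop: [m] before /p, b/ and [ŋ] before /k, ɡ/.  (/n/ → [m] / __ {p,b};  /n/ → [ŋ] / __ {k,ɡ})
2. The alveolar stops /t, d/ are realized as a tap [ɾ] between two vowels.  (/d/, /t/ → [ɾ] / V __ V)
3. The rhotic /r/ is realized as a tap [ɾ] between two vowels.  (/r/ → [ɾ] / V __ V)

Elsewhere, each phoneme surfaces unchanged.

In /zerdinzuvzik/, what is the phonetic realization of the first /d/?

[d]

/d/ (between /r/ and /i/): rule 2 targets it, but not between two vowels → unchanged [d].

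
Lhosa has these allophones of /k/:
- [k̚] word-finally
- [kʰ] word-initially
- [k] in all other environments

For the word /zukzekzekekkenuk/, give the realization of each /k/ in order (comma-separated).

Occurrence 1 (position 3): no conditioning environment matches → elsewhere allophone [k].
Occurrence 2 (position 6): no conditioning environment matches → elsewhere allophone [k].
Occurrence 3 (position 9): no conditioning environment matches → elsewhere allophone [k].
Occurrence 4 (position 11): no conditioning environment matches → elsewhere allophone [k].
Occurrence 5 (position 12): no conditioning environment matches → elsewhere allophone [k].
Occurrence 6 (position 16): word-finally → [k̚].

[k], [k], [k], [k], [k], [k̚]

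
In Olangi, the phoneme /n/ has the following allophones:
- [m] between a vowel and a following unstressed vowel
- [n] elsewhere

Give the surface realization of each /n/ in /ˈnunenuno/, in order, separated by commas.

[n], [m], [m], [m]

Occurrence 1 (position 1): no conditioning environment matches → elsewhere allophone [n].
Occurrence 2 (position 3): between a vowel and a following unstressed vowel → [m].
Occurrence 3 (position 5): between a vowel and a following unstressed vowel → [m].
Occurrence 4 (position 7): between a vowel and a following unstressed vowel → [m].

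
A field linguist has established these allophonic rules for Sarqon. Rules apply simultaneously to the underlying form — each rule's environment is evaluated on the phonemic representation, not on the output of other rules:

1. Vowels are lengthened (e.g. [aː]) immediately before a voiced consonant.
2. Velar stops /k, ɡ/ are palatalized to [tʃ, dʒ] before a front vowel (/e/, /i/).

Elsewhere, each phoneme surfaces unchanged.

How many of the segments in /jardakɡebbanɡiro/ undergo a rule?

Segments that undergo a rule: /a/ → [aː] (rule 1); /ɡ/ → [dʒ] (rule 2); /e/ → [eː] (rule 1); /a/ → [aː] (rule 1); /ɡ/ → [dʒ] (rule 2); /i/ → [iː] (rule 1).
All other segments surface unchanged.

6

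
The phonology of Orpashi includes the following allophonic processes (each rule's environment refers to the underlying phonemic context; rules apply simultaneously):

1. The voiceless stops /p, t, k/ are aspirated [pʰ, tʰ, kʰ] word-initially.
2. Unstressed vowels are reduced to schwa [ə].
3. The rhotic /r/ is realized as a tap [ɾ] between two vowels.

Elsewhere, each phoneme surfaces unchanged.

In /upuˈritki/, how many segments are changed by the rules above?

Segments that undergo a rule: /u/ → [ə] (rule 2); /u/ → [ə] (rule 2); /r/ → [ɾ] (rule 3); /i/ → [ə] (rule 2).
All other segments surface unchanged.

4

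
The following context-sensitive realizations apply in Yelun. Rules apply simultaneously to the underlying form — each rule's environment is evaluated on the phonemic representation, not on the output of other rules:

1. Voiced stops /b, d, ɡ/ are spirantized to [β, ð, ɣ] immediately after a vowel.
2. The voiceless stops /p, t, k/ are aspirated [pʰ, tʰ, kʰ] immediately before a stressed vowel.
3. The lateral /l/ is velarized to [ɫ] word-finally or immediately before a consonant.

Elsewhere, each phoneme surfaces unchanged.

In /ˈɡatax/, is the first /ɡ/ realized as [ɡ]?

/ɡ/ (word-initial) is in the target of rule 1 but the environment (immediately after a vowel) is not met → [ɡ].
The actual realization is [ɡ], which matches [ɡ].

Yes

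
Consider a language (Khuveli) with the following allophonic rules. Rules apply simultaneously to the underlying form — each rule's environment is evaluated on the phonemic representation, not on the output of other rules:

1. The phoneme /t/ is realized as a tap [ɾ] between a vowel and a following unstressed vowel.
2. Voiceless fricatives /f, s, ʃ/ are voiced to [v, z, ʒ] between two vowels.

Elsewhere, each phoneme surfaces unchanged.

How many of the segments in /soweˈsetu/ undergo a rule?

2

Segments that undergo a rule: /s/ → [z] (rule 2); /t/ → [ɾ] (rule 1).
All other segments surface unchanged.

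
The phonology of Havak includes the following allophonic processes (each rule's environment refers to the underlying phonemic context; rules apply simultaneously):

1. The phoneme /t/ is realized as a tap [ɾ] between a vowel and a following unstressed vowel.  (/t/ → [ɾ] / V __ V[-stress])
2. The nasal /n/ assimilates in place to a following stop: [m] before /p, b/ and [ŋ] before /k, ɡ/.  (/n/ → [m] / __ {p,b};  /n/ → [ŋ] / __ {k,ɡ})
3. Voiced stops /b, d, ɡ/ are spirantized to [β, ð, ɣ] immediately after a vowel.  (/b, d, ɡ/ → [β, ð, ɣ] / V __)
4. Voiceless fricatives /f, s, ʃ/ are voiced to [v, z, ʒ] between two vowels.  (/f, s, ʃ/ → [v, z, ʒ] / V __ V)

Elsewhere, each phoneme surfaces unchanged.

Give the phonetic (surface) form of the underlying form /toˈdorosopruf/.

/t/ — word-initial; rule 1 does not apply here → [t].
/o/ (between /t/ and /d/) is unaffected → [o].
/d/ — between /o/ and /o/, immediately after a vowel — surfaces as [ð] (rule 3).
/o/ stays [o].
/r/ (between /o/ and /o/): no rule targets it → [r].
/o/ (between /r/ and /s/) is unaffected → [o].
/s/ — between /o/ and /o/, between two vowels — surfaces as [z] (rule 4).
/o/ stays [o].
/p/ — not in any rule's target class → [p].
/r/ stays [r].
/u/ (between /r/ and /f/): no rule targets it → [u].
/f/ (word-final) fails the environment for rule 4, so it stays [f].

[toˈðorozopruf]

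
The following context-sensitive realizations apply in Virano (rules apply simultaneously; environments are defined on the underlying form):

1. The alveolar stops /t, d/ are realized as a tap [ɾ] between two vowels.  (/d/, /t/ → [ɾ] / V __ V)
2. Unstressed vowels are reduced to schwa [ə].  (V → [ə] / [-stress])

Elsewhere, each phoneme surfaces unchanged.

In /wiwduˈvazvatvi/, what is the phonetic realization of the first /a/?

[a]

/a/ (between /v/ and /z/) is in the target of rule 2 but the environment (in an unstressed syllable) is not met → [a].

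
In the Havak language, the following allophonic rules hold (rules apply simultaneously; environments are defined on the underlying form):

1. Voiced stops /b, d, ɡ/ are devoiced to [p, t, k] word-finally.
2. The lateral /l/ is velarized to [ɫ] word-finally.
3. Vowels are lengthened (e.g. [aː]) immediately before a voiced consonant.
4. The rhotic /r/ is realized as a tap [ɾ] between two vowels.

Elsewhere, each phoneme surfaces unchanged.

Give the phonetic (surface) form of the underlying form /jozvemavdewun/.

Rule 3 applies to /o/ (between /j/ and /z/: before a voiced consonant) → [oː].
/e/ (between /v/ and /m/) occurs before a voiced consonant → [eː] by rule 3.
/a/ meets the environment for rule 3 (before a voiced consonant) → [aː].
/d/ — between /v/ and /e/; rule 1 does not apply here → [d].
/e/ meets the environment for rule 3 (before a voiced consonant) → [eː].
Rule 3 applies to /u/ (between /w/ and /n/: before a voiced consonant) → [uː].

[joːzveːmaːvdeːwuːn]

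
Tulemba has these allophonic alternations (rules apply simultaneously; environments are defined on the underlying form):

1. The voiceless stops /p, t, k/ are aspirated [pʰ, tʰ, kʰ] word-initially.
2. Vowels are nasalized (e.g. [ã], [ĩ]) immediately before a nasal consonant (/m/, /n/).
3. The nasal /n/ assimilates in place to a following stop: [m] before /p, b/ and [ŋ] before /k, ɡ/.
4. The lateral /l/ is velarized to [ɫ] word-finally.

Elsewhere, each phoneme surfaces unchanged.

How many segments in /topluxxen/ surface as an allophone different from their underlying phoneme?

Segments that undergo a rule: /t/ → [tʰ] (rule 1); /e/ → [ẽ] (rule 2).
All other segments surface unchanged.

2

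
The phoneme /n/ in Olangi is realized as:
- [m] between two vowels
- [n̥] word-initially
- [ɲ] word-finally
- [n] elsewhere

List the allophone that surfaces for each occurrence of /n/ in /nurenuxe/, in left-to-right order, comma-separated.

Occurrence 1 (position 1): word-initially → [n̥].
Occurrence 2 (position 5): between two vowels → [m].

[n̥], [m]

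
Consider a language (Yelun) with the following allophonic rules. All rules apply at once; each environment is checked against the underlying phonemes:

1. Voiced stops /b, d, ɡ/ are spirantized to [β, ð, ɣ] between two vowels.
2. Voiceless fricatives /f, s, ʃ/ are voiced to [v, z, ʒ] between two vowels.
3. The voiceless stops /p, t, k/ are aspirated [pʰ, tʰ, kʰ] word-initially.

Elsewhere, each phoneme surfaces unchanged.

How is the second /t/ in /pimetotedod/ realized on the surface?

[t]

/t/ (between /o/ and /e/) is in the target of rule 3 but the environment (word-initially) is not met → [t].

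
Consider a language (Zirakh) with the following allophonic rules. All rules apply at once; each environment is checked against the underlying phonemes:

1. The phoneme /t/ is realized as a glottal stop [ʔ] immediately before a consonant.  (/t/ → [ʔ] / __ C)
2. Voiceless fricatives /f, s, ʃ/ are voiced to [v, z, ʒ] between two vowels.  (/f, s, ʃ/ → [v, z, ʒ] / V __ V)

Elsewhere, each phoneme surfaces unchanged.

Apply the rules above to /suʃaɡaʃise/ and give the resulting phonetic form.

/s/ (word-initial) is in the target of rule 2 but the environment (between two vowels) is not met → [s].
/u/ (between /s/ and /ʃ/): no rule targets it → [u].
/ʃ/ (between /u/ and /a/): between two vowels, so rule 2 applies → [ʒ].
/a/ — not in any rule's target class → [a].
/ɡ/ (between /a/ and /a/) is unaffected → [ɡ].
/a/ — not in any rule's target class → [a].
/ʃ/ (between /a/ and /i/): between two vowels, so rule 2 applies → [ʒ].
/i/ stays [i].
/s/ meets the environment for rule 2 (between two vowels) → [z].
/e/ (word-final) is unaffected → [e].

[suʒaɡaʒize]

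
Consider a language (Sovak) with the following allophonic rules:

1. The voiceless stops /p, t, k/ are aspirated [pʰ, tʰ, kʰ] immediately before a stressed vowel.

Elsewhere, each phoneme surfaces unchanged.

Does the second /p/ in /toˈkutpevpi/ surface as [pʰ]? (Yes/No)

No

/p/ (between /v/ and /i/) is in the target of rule 1 but the environment (immediately before a stressed vowel) is not met → [p].
The actual realization is [p], not [pʰ].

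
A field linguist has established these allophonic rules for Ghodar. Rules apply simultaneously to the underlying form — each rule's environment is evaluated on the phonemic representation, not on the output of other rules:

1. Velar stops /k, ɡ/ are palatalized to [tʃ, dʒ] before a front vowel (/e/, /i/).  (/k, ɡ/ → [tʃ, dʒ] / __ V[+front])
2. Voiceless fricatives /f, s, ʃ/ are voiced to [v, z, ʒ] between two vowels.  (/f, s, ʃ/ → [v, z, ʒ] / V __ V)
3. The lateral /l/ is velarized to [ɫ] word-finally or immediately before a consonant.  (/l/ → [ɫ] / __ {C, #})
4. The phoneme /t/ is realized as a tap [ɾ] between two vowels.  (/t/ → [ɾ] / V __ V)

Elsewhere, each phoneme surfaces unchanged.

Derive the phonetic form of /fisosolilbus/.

/f/ (word-initial) is in the target of rule 2 but the environment (between two vowels) is not met → [f].
/i/ stays [i].
/s/ (between /i/ and /o/) occurs between two vowels → [z] by rule 2.
/o/ — not in any rule's target class → [o].
Rule 2 applies to /s/ (between /o/ and /o/: between two vowels) → [z].
/o/ stays [o].
/l/ (between /o/ and /i/) is in the target of rule 3 but the environment (word-finally or immediately before a consonant) is not met → [l].
/i/ — not in any rule's target class → [i].
/l/ — between /i/ and /b/, word-finally or immediately before a consonant — surfaces as [ɫ] (rule 3).
/b/ (between /l/ and /u/) is unaffected → [b].
/u/ (between /b/ and /s/): no rule targets it → [u].
/s/ (word-final) is in the target of rule 2 but the environment (between two vowels) is not met → [s].

[fizozoliɫbus]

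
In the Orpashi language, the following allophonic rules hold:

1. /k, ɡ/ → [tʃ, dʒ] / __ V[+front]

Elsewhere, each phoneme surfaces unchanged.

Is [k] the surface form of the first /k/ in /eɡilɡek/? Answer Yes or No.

Yes

/k/ — word-final; rule 1 does not apply here → [k].
The actual realization is [k], which matches [k].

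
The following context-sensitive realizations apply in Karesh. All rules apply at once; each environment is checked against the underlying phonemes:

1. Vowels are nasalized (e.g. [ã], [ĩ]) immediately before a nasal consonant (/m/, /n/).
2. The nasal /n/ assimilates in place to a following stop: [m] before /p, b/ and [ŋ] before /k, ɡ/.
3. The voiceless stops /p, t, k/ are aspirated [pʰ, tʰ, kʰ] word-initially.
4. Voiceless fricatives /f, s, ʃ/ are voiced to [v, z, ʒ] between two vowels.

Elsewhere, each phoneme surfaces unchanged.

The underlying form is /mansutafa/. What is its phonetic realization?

/m/ (word-initial) is unaffected → [m].
/a/ meets the environment for rule 1 (before a nasal consonant) → [ã].
/n/ (between /a/ and /s/) is in the target of rule 2 but the environment (before a labial or velar stop) is not met → [n].
/s/ — between /n/ and /u/; rule 4 does not apply here → [s].
/u/ (between /s/ and /t/) is in the target of rule 1 but the environment (before a nasal consonant) is not met → [u].
/t/ (between /u/ and /a/): rule 3 targets it, but not word-initially → unchanged [t].
/a/ (between /t/ and /f/): rule 1 targets it, but not before a nasal consonant → unchanged [a].
Rule 4 applies to /f/ (between /a/ and /a/: between two vowels) → [v].
/a/ (word-final) is in the target of rule 1 but the environment (before a nasal consonant) is not met → [a].

[mãnsutava]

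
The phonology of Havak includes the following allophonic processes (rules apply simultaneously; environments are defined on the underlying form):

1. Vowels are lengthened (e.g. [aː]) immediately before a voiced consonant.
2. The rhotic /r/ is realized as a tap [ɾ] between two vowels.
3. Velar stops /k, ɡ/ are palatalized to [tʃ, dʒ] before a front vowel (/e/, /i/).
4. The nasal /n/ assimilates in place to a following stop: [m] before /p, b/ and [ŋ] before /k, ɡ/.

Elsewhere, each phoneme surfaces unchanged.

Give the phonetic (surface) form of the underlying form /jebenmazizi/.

[jeːbeːnmaːziːzi]

/j/ (word-initial) is unaffected → [j].
Rule 1 applies to /e/ (between /j/ and /b/: before a voiced consonant) → [eː].
/b/ (between /e/ and /e/): no rule targets it → [b].
/e/ (between /b/ and /n/): before a voiced consonant, so rule 1 applies → [eː].
/n/ (between /e/ and /m/): rule 4 targets it, but not before a labial or velar stop → unchanged [n].
/m/ (between /n/ and /a/): no rule targets it → [m].
/a/ (between /m/ and /z/): before a voiced consonant, so rule 1 applies → [aː].
/z/ (between /a/ and /i/) is unaffected → [z].
/i/ meets the environment for rule 1 (before a voiced consonant) → [iː].
/z/ stays [z].
/i/ (word-final) is in the target of rule 1 but the environment (before a voiced consonant) is not met → [i].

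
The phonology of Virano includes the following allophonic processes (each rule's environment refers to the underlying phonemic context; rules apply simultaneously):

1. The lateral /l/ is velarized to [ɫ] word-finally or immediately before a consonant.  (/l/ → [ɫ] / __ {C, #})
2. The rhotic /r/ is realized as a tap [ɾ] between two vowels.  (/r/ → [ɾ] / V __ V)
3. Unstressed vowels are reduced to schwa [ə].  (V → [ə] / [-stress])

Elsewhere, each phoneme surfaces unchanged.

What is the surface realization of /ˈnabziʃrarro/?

[ˈnabzəʃrərrə]

/n/ (word-initial): no rule targets it → [n].
/a/ — between /n/ and /b/; rule 3 does not apply here → [a].
/b/ (between /a/ and /z/): no rule targets it → [b].
/z/ stays [z].
Rule 3 applies to /i/ (between /z/ and /ʃ/: in an unstressed syllable) → [ə].
/ʃ/ (between /i/ and /r/) is unaffected → [ʃ].
/r/ (between /ʃ/ and /a/) is in the target of rule 2 but the environment (between two vowels) is not met → [r].
/a/ meets the environment for rule 3 (in an unstressed syllable) → [ə].
/r/ (between /a/ and /r/) fails the environment for rule 2, so it stays [r].
/r/ (between /r/ and /o/) fails the environment for rule 2, so it stays [r].
/o/ meets the environment for rule 3 (in an unstressed syllable) → [ə].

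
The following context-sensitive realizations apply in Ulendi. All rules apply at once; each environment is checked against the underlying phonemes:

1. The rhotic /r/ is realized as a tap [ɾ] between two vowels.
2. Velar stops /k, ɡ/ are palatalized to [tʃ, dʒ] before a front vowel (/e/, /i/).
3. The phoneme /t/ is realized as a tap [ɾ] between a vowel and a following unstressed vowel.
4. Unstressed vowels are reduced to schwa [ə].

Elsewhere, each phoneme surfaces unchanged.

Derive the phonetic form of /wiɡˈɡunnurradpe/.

[wəɡˈɡunnərrədpə]

/w/ (word-initial) is unaffected → [w].
/i/ (between /w/ and /ɡ/) occurs in an unstressed syllable → [ə] by rule 4.
/ɡ/ (between /i/ and /ɡ/): rule 2 targets it, but not before a front vowel → unchanged [ɡ].
/ɡ/ — between /ɡ/ and /u/; rule 2 does not apply here → [ɡ].
/u/ (between /ɡ/ and /n/) fails the environment for rule 4, so it stays [u].
/n/ — not in any rule's target class → [n].
/n/ — not in any rule's target class → [n].
/u/ meets the environment for rule 4 (in an unstressed syllable) → [ə].
/r/ (between /u/ and /r/) fails the environment for rule 1, so it stays [r].
/r/ (between /r/ and /a/) fails the environment for rule 1, so it stays [r].
/a/ — between /r/ and /d/, in an unstressed syllable — surfaces as [ə] (rule 4).
/d/ (between /a/ and /p/): no rule targets it → [d].
/p/ (between /d/ and /e/) is unaffected → [p].
/e/ (word-final) occurs in an unstressed syllable → [ə] by rule 4.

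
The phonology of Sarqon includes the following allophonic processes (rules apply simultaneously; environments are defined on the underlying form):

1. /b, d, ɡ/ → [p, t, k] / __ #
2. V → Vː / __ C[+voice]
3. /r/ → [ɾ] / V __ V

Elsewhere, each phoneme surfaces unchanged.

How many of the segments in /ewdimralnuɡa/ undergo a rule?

Segments that undergo a rule: /e/ → [eː] (rule 2); /i/ → [iː] (rule 2); /a/ → [aː] (rule 2); /u/ → [uː] (rule 2).
All other segments surface unchanged.

4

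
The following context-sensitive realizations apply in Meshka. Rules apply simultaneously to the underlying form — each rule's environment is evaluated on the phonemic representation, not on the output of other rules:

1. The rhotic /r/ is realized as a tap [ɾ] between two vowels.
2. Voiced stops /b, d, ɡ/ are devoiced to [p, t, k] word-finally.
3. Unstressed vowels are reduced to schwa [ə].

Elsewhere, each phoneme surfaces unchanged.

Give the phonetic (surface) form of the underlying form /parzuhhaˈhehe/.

[pərzəhhəˈhehə]

/p/ — not in any rule's target class → [p].
/a/ meets the environment for rule 3 (in an unstressed syllable) → [ə].
/r/ — between /a/ and /z/; rule 1 does not apply here → [r].
/z/ (between /r/ and /u/): no rule targets it → [z].
/u/ (between /z/ and /h/): in an unstressed syllable, so rule 3 applies → [ə].
/h/ (between /u/ and /h/): no rule targets it → [h].
/h/ (between /h/ and /a/): no rule targets it → [h].
Rule 3 applies to /a/ (between /h/ and /h/: in an unstressed syllable) → [ə].
/h/ stays [h].
/e/ (between /h/ and /h/) is in the target of rule 3 but the environment (in an unstressed syllable) is not met → [e].
/h/ (between /e/ and /e/) is unaffected → [h].
Rule 3 applies to /e/ (word-final: in an unstressed syllable) → [ə].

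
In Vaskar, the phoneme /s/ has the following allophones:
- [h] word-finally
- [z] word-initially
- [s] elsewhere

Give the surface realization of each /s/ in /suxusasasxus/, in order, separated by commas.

Occurrence 1 (position 1): word-initially → [z].
Occurrence 2 (position 5): no conditioning environment matches → elsewhere allophone [s].
Occurrence 3 (position 7): no conditioning environment matches → elsewhere allophone [s].
Occurrence 4 (position 9): no conditioning environment matches → elsewhere allophone [s].
Occurrence 5 (position 12): word-finally → [h].

[z], [s], [s], [s], [h]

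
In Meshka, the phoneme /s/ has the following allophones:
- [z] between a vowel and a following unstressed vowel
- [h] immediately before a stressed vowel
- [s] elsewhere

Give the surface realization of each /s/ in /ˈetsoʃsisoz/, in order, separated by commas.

[s], [s], [z]

Occurrence 1 (position 3): no conditioning environment matches → elsewhere allophone [s].
Occurrence 2 (position 6): no conditioning environment matches → elsewhere allophone [s].
Occurrence 3 (position 8): between a vowel and a following unstressed vowel → [z].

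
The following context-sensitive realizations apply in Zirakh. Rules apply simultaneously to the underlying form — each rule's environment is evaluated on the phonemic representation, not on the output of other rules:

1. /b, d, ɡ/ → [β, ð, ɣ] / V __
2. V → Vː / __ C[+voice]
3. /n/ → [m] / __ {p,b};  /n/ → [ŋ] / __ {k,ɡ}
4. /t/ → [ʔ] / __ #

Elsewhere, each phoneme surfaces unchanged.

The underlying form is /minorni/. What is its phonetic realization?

/m/ (word-initial): no rule targets it → [m].
/i/ (between /m/ and /n/) occurs before a voiced consonant → [iː] by rule 2.
/n/ (between /i/ and /o/): rule 3 targets it, but not before a labial or velar stop → unchanged [n].
Rule 2 applies to /o/ (between /n/ and /r/: before a voiced consonant) → [oː].
/r/ stays [r].
/n/ (between /r/ and /i/): rule 3 targets it, but not before a labial or velar stop → unchanged [n].
/i/ (word-final) fails the environment for rule 2, so it stays [i].

[miːnoːrni]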